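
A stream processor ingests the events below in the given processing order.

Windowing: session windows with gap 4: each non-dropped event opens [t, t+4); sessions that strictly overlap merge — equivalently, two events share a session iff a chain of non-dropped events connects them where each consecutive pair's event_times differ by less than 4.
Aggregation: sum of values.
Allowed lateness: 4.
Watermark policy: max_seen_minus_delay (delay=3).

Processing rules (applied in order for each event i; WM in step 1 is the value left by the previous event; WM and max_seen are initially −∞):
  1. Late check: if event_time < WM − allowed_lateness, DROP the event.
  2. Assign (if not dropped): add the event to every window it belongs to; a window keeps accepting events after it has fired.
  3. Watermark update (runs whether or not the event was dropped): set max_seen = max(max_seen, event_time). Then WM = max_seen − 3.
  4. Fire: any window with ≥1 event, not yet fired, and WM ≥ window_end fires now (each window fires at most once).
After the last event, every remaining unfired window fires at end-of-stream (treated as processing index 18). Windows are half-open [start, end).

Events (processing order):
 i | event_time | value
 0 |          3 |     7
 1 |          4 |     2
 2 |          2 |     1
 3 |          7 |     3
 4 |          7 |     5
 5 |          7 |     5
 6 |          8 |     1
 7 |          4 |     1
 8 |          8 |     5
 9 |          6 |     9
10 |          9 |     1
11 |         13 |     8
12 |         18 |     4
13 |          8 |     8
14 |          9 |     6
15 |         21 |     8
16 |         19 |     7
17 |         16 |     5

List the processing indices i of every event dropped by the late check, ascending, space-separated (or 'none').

i=0 t=3 v=7: → [3,7); WM=0
i=1 t=4 v=2: → [3,8); WM=1
i=2 t=2 v=1: → [2,8); WM=1
i=3 t=7 v=3: → [2,11); WM=4
i=4 t=7 v=5: → [2,11); WM=4
i=5 t=7 v=5: → [2,11); WM=4
i=6 t=8 v=1: → [2,12); WM=5
i=7 t=4 v=1: → [2,12); WM=5
i=8 t=8 v=5: → [2,12); WM=5
i=9 t=6 v=9: → [2,12); WM=5
i=10 t=9 v=1: → [2,13); WM=6
i=11 t=13 v=8: → [13,17); WM=10
i=12 t=18 v=4: → [18,22); WM=15
i=13 t=8 v=8: DROP (t<15-4); WM=15
i=14 t=9 v=6: DROP (t<15-4); WM=15
i=15 t=21 v=8: → [18,25); WM=18
i=16 t=19 v=7: → [18,25); WM=18
i=17 t=16 v=5: → [13,25); WM=18

13 14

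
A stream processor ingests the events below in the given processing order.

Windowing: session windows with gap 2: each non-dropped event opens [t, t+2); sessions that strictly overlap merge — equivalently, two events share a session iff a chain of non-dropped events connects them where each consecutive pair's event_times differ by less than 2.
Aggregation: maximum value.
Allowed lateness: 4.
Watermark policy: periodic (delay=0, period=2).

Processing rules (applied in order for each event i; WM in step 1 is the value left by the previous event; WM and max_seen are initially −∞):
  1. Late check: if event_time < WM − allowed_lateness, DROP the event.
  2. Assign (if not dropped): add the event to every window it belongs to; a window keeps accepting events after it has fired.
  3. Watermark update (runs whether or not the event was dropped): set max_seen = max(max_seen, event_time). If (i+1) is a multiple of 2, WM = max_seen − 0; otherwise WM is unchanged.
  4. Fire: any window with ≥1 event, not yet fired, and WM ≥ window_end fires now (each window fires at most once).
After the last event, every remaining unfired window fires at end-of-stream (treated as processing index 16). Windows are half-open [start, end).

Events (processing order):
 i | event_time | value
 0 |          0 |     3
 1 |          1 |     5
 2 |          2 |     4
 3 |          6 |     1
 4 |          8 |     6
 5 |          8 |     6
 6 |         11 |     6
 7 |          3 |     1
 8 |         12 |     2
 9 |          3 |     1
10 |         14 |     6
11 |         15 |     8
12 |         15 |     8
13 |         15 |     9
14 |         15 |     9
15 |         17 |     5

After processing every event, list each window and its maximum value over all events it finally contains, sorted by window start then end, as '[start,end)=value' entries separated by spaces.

[0,4)=5 [6,8)=1 [8,10)=6 [11,14)=6 [14,17)=9 [17,19)=5

i=0 t=0 v=3: → [0,2); WM=−∞
i=1 t=1 v=5: → [0,3); WM=1
i=2 t=2 v=4: → [0,4); WM=1
i=3 t=6 v=1: → [6,8); WM=6
i=4 t=8 v=6: → [8,10); WM=6
i=5 t=8 v=6: → [8,10); WM=8
i=6 t=11 v=6: → [11,13); WM=8
i=7 t=3 v=1: DROP (t<8-4); WM=11
i=8 t=12 v=2: → [11,14); WM=11
i=9 t=3 v=1: DROP (t<11-4); WM=12
i=10 t=14 v=6: → [14,16); WM=12
i=11 t=15 v=8: → [14,17); WM=15
i=12 t=15 v=8: → [14,17); WM=15
i=13 t=15 v=9: → [14,17); WM=15
i=14 t=15 v=9: → [14,17); WM=15
i=15 t=17 v=5: → [17,19); WM=17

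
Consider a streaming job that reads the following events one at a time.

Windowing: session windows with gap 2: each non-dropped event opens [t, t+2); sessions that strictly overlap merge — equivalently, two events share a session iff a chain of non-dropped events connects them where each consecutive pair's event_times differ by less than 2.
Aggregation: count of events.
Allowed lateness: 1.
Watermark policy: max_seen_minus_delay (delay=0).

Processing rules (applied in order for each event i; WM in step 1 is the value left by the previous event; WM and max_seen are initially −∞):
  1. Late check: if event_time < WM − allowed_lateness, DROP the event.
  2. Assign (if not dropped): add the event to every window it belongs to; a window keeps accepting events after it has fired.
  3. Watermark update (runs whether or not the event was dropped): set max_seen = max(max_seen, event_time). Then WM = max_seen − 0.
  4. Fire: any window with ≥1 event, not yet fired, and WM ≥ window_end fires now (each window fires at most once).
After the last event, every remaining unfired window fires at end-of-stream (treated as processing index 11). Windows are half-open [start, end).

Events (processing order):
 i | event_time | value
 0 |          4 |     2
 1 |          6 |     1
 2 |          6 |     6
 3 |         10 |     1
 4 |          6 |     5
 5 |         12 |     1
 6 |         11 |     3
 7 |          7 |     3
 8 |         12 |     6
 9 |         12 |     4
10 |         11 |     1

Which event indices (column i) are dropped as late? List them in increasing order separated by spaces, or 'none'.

i=0 t=4 v=2: → [4,6); WM=4
i=1 t=6 v=1: → [6,8); WM=6
i=2 t=6 v=6: → [6,8); WM=6
i=3 t=10 v=1: → [10,12); WM=10
i=4 t=6 v=5: DROP (t<10-1); WM=10
i=5 t=12 v=1: → [12,14); WM=12
i=6 t=11 v=3: → [10,14); WM=12
i=7 t=7 v=3: DROP (t<12-1); WM=12
i=8 t=12 v=6: → [10,14); WM=12
i=9 t=12 v=4: → [10,14); WM=12
i=10 t=11 v=1: → [10,14); WM=12

4 7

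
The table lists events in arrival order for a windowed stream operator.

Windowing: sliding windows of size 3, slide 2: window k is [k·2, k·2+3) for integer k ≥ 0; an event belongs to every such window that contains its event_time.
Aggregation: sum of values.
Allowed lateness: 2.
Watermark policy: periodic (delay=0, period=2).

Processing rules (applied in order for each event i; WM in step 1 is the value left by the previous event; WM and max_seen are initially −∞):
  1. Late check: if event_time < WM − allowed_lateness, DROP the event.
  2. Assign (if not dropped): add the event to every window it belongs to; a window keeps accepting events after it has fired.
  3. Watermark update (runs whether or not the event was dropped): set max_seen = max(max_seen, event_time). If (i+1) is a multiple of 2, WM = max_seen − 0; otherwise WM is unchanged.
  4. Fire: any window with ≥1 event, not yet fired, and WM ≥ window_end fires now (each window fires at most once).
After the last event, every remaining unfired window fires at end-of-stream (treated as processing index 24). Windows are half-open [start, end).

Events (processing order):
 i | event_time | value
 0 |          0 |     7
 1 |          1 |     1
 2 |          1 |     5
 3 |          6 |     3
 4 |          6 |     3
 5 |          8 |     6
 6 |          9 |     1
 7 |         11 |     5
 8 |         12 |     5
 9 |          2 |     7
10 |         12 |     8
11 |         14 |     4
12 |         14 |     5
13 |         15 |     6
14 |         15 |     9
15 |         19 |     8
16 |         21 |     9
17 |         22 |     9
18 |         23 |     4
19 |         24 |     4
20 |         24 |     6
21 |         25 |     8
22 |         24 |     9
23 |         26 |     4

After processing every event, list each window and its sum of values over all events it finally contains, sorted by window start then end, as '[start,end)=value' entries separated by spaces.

[0,3)=13 [4,7)=6 [6,9)=12 [8,11)=7 [10,13)=18 [12,15)=22 [14,17)=24 [18,21)=8 [20,23)=18 [22,25)=32 [24,27)=31 [26,29)=4

i=0 t=0 v=7: → [0,3); WM=−∞
i=1 t=1 v=1: → [0,3); WM=1
i=2 t=1 v=5: → [0,3); WM=1
i=3 t=6 v=3: → [6,9),[4,7); WM=6; [0,3) fires=13
i=4 t=6 v=3: → [6,9),[4,7); WM=6
i=5 t=8 v=6: → [8,11),[6,9); WM=8; [4,7) fires=6
i=6 t=9 v=1: → [8,11); WM=8
i=7 t=11 v=5: → [10,13); WM=11; [6,9) fires=12 [8,11) fires=7
i=8 t=12 v=5: → [12,15),[10,13); WM=11
i=9 t=2 v=7: DROP (t<11-2); WM=12
i=10 t=12 v=8: → [12,15),[10,13); WM=12
i=11 t=14 v=4: → [14,17),[12,15); WM=14; [10,13) fires=18
i=12 t=14 v=5: → [14,17),[12,15); WM=14
i=13 t=15 v=6: → [14,17); WM=15; [12,15) fires=22
i=14 t=15 v=9: → [14,17); WM=15
i=15 t=19 v=8: → [18,21); WM=19; [14,17) fires=24
i=16 t=21 v=9: → [20,23); WM=19
i=17 t=22 v=9: → [22,25),[20,23); WM=22; [18,21) fires=8
i=18 t=23 v=4: → [22,25); WM=22
i=19 t=24 v=4: → [24,27),[22,25); WM=24; [20,23) fires=18
i=20 t=24 v=6: → [24,27),[22,25); WM=24
i=21 t=25 v=8: → [24,27); WM=25; [22,25) fires=23
i=22 t=24 v=9: → [24,27),[22,25); WM=25
i=23 t=26 v=4: → [26,29),[24,27); WM=26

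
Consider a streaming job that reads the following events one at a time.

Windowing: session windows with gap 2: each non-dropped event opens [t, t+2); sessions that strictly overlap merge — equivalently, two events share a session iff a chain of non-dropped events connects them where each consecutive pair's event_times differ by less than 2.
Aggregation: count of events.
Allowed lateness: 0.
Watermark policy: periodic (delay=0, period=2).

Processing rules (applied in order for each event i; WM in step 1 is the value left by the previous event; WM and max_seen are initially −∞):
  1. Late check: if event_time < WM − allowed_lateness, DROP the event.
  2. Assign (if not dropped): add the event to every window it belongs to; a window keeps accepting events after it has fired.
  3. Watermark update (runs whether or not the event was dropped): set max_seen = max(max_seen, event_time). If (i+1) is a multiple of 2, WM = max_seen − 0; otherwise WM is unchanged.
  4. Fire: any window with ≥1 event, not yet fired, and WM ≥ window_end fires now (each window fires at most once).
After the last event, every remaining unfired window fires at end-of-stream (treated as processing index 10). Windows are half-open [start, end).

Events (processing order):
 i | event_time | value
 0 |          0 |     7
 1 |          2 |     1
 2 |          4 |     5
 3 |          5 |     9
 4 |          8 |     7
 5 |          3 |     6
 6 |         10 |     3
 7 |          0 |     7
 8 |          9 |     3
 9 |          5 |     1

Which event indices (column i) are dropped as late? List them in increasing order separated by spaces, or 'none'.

i=0 t=0 v=7: → [0,2); WM=−∞
i=1 t=2 v=1: → [2,4); WM=2
i=2 t=4 v=5: → [4,6); WM=2
i=3 t=5 v=9: → [4,7); WM=5
i=4 t=8 v=7: → [8,10); WM=5
i=5 t=3 v=6: DROP (t<5-0); WM=8
i=6 t=10 v=3: → [10,12); WM=8
i=7 t=0 v=7: DROP (t<8-0); WM=10
i=8 t=9 v=3: DROP (t<10-0); WM=10
i=9 t=5 v=1: DROP (t<10-0); WM=10

5 7 8 9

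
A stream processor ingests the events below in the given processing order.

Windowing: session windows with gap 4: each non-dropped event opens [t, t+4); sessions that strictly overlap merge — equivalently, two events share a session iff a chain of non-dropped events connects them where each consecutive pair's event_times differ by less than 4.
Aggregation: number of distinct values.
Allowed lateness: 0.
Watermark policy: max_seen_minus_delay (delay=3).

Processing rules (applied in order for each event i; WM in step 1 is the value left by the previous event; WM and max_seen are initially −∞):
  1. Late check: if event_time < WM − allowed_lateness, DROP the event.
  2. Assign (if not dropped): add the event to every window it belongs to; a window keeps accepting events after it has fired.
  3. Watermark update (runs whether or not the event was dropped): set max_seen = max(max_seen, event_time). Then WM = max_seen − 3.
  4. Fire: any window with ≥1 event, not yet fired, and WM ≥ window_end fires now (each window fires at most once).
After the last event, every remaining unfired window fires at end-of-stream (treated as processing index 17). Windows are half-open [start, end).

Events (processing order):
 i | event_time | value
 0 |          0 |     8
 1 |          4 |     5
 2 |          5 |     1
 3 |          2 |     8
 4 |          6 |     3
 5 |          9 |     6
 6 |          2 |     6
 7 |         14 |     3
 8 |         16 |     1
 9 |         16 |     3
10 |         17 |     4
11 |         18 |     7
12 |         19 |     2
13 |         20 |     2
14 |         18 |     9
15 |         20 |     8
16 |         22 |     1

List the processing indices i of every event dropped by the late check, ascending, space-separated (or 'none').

6

i=0 t=0 v=8: → [0,4); WM=-3
i=1 t=4 v=5: → [4,8); WM=1
i=2 t=5 v=1: → [4,9); WM=2
i=3 t=2 v=8: → [0,9); WM=2
i=4 t=6 v=3: → [0,10); WM=3
i=5 t=9 v=6: → [0,13); WM=6
i=6 t=2 v=6: DROP (t<6-0); WM=6
i=7 t=14 v=3: → [14,18); WM=11
i=8 t=16 v=1: → [14,20); WM=13
i=9 t=16 v=3: → [14,20); WM=13
i=10 t=17 v=4: → [14,21); WM=14
i=11 t=18 v=7: → [14,22); WM=15
i=12 t=19 v=2: → [14,23); WM=16
i=13 t=20 v=2: → [14,24); WM=17
i=14 t=18 v=9: → [14,24); WM=17
i=15 t=20 v=8: → [14,24); WM=17
i=16 t=22 v=1: → [14,26); WM=19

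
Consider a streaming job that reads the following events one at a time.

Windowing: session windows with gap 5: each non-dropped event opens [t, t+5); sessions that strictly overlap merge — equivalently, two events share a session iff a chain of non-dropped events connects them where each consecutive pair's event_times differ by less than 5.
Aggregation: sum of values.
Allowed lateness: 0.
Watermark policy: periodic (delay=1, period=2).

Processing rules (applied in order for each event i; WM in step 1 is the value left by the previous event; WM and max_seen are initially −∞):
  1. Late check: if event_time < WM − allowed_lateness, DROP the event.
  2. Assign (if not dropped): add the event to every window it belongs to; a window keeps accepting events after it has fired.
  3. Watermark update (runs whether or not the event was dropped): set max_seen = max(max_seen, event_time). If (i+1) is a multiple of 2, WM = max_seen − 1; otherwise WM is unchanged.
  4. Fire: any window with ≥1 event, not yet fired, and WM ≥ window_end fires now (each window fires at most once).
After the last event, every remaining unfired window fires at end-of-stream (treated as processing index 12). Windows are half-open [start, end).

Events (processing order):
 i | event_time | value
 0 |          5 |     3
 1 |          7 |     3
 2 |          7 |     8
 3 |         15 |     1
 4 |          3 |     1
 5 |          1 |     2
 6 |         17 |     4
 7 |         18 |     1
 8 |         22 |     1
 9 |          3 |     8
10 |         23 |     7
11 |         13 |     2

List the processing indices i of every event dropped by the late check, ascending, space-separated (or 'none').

4 5 9 11

i=0 t=5 v=3: → [5,10); WM=−∞
i=1 t=7 v=3: → [5,12); WM=6
i=2 t=7 v=8: → [5,12); WM=6
i=3 t=15 v=1: → [15,20); WM=14
i=4 t=3 v=1: DROP (t<14-0); WM=14
i=5 t=1 v=2: DROP (t<14-0); WM=14
i=6 t=17 v=4: → [15,22); WM=14
i=7 t=18 v=1: → [15,23); WM=17
i=8 t=22 v=1: → [15,27); WM=17
i=9 t=3 v=8: DROP (t<17-0); WM=21
i=10 t=23 v=7: → [15,28); WM=21
i=11 t=13 v=2: DROP (t<21-0); WM=22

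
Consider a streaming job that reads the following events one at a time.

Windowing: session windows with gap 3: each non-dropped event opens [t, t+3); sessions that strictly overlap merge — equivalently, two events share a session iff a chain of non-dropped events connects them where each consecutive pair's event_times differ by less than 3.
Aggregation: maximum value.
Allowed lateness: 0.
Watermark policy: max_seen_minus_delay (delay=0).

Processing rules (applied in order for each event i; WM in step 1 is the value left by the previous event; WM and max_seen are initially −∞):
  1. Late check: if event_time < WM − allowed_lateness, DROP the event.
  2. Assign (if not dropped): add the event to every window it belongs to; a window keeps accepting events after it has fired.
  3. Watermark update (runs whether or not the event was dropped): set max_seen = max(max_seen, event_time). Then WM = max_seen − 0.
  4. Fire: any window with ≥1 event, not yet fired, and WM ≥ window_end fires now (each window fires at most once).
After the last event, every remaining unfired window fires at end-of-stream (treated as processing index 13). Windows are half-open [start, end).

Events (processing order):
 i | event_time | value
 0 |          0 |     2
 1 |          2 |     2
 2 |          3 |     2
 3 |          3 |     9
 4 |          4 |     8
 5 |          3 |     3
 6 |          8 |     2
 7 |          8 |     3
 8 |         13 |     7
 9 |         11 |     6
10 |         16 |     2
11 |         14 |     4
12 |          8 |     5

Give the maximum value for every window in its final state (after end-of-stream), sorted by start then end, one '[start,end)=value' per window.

[0,7)=9 [8,11)=3 [13,16)=7 [16,19)=2

i=0 t=0 v=2: → [0,3); WM=0
i=1 t=2 v=2: → [0,5); WM=2
i=2 t=3 v=2: → [0,6); WM=3
i=3 t=3 v=9: → [0,6); WM=3
i=4 t=4 v=8: → [0,7); WM=4
i=5 t=3 v=3: DROP (t<4-0); WM=4
i=6 t=8 v=2: → [8,11); WM=8
i=7 t=8 v=3: → [8,11); WM=8
i=8 t=13 v=7: → [13,16); WM=13
i=9 t=11 v=6: DROP (t<13-0); WM=13
i=10 t=16 v=2: → [16,19); WM=16
i=11 t=14 v=4: DROP (t<16-0); WM=16
i=12 t=8 v=5: DROP (t<16-0); WM=16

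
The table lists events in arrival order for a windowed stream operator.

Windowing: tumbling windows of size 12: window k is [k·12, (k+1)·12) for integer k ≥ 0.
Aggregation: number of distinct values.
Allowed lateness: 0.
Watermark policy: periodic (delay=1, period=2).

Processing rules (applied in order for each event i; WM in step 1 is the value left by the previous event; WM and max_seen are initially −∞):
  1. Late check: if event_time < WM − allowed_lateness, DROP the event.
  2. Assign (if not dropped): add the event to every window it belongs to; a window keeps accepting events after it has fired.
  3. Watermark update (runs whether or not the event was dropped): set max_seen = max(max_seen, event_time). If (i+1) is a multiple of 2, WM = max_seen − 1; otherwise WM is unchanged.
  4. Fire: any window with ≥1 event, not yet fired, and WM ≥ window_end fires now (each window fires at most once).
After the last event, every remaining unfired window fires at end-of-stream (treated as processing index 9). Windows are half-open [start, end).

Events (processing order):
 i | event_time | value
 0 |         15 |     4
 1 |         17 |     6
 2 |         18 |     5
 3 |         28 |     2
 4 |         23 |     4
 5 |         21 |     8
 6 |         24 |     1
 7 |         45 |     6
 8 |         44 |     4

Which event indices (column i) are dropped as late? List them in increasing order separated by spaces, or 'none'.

i=0 t=15 v=4: → [12,24); WM=−∞
i=1 t=17 v=6: → [12,24); WM=16
i=2 t=18 v=5: → [12,24); WM=16
i=3 t=28 v=2: → [24,36); WM=27; [12,24) fires=3
i=4 t=23 v=4: DROP (t<27-0); WM=27
i=5 t=21 v=8: DROP (t<27-0); WM=27
i=6 t=24 v=1: DROP (t<27-0); WM=27
i=7 t=45 v=6: → [36,48); WM=44; [24,36) fires=1
i=8 t=44 v=4: → [36,48); WM=44

4 5 6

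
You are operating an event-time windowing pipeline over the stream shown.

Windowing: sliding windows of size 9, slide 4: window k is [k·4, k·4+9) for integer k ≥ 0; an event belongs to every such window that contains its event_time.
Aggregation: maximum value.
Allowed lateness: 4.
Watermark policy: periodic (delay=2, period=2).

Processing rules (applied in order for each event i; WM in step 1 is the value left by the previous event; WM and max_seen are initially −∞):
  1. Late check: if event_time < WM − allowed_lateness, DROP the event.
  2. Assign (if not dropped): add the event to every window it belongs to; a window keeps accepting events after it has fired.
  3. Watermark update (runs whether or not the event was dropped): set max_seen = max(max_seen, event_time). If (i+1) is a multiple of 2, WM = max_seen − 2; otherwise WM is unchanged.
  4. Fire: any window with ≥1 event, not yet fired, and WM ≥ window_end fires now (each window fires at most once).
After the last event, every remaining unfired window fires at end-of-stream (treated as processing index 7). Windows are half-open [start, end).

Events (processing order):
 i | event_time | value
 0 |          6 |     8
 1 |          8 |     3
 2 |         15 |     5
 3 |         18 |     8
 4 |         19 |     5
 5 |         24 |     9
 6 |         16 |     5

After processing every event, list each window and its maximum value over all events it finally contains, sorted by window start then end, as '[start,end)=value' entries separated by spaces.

[0,9)=8 [4,13)=8 [8,17)=5 [12,21)=8 [16,25)=9 [20,29)=9 [24,33)=9

i=0 t=6 v=8: → [4,13),[0,9); WM=−∞
i=1 t=8 v=3: → [8,17),[4,13),[0,9); WM=6
i=2 t=15 v=5: → [12,21),[8,17); WM=6
i=3 t=18 v=8: → [16,25),[12,21); WM=16; [0,9) fires=8 [4,13) fires=8
i=4 t=19 v=5: → [16,25),[12,21); WM=16
i=5 t=24 v=9: → [24,33),[20,29),[16,25); WM=22; [8,17) fires=5 [12,21) fires=8
i=6 t=16 v=5: DROP (t<22-4); WM=22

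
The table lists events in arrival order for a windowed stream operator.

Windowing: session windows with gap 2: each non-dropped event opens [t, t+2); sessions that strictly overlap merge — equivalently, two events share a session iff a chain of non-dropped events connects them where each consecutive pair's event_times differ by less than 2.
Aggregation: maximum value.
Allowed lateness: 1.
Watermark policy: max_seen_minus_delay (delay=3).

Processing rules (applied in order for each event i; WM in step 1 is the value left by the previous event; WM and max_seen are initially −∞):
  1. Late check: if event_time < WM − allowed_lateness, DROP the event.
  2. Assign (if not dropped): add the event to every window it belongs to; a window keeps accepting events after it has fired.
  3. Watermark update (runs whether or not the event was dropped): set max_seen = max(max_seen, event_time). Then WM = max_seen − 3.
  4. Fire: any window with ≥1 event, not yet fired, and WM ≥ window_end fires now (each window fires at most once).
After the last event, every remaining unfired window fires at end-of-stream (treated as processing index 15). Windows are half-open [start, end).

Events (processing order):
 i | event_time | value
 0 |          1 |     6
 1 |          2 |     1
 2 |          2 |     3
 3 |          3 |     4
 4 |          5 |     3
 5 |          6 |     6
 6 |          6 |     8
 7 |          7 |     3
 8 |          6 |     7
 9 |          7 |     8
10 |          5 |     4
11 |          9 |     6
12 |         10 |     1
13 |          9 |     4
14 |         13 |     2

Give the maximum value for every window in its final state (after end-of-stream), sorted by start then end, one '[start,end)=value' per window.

[1,5)=6 [5,9)=8 [9,12)=6 [13,15)=2

i=0 t=1 v=6: → [1,3); WM=-2
i=1 t=2 v=1: → [1,4); WM=-1
i=2 t=2 v=3: → [1,4); WM=-1
i=3 t=3 v=4: → [1,5); WM=0
i=4 t=5 v=3: → [5,7); WM=2
i=5 t=6 v=6: → [5,8); WM=3
i=6 t=6 v=8: → [5,8); WM=3
i=7 t=7 v=3: → [5,9); WM=4
i=8 t=6 v=7: → [5,9); WM=4
i=9 t=7 v=8: → [5,9); WM=4
i=10 t=5 v=4: → [5,9); WM=4
i=11 t=9 v=6: → [9,11); WM=6
i=12 t=10 v=1: → [9,12); WM=7
i=13 t=9 v=4: → [9,12); WM=7
i=14 t=13 v=2: → [13,15); WM=10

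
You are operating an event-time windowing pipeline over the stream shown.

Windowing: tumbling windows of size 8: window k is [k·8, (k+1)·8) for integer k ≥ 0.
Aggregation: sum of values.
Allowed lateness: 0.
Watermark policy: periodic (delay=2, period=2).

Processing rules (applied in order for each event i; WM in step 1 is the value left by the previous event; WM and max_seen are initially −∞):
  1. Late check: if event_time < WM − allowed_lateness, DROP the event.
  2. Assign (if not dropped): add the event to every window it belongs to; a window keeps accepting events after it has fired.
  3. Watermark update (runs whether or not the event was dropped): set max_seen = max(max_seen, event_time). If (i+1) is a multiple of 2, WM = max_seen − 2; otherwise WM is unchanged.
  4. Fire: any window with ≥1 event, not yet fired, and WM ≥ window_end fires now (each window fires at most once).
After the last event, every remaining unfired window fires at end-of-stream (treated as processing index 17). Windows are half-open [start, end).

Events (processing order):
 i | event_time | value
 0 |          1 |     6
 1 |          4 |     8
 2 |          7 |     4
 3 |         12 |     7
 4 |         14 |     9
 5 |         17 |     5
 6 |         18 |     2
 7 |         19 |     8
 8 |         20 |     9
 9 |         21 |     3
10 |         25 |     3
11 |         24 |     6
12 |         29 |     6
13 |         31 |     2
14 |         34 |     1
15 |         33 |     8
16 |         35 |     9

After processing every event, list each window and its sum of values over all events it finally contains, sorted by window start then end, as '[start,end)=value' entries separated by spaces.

i=0 t=1 v=6: → [0,8); WM=−∞
i=1 t=4 v=8: → [0,8); WM=2
i=2 t=7 v=4: → [0,8); WM=2
i=3 t=12 v=7: → [8,16); WM=10; [0,8) fires=18
i=4 t=14 v=9: → [8,16); WM=10
i=5 t=17 v=5: → [16,24); WM=15
i=6 t=18 v=2: → [16,24); WM=15
i=7 t=19 v=8: → [16,24); WM=17; [8,16) fires=16
i=8 t=20 v=9: → [16,24); WM=17
i=9 t=21 v=3: → [16,24); WM=19
i=10 t=25 v=3: → [24,32); WM=19
i=11 t=24 v=6: → [24,32); WM=23
i=12 t=29 v=6: → [24,32); WM=23
i=13 t=31 v=2: → [24,32); WM=29; [16,24) fires=27
i=14 t=34 v=1: → [32,40); WM=29
i=15 t=33 v=8: → [32,40); WM=32; [24,32) fires=17
i=16 t=35 v=9: → [32,40); WM=32

[0,8)=18 [8,16)=16 [16,24)=27 [24,32)=17 [32,40)=18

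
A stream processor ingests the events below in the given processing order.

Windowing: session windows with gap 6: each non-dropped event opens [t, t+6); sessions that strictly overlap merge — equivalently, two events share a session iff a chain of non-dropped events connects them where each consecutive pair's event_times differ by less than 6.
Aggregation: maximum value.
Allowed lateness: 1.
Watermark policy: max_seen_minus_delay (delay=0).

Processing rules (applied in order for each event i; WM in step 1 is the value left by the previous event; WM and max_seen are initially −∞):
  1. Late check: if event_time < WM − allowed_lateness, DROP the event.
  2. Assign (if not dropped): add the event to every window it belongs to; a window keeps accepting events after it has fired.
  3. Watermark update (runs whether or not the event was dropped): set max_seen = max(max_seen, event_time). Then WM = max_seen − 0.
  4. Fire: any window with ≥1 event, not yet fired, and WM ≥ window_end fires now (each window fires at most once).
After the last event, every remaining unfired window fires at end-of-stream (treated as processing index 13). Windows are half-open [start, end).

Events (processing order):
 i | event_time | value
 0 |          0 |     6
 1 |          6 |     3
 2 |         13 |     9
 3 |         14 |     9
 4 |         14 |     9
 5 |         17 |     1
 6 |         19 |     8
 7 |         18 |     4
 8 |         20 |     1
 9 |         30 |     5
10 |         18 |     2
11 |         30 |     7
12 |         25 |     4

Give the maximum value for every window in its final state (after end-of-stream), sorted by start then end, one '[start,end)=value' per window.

[0,6)=6 [6,12)=3 [13,26)=9 [30,36)=7

i=0 t=0 v=6: → [0,6); WM=0
i=1 t=6 v=3: → [6,12); WM=6
i=2 t=13 v=9: → [13,19); WM=13
i=3 t=14 v=9: → [13,20); WM=14
i=4 t=14 v=9: → [13,20); WM=14
i=5 t=17 v=1: → [13,23); WM=17
i=6 t=19 v=8: → [13,25); WM=19
i=7 t=18 v=4: → [13,25); WM=19
i=8 t=20 v=1: → [13,26); WM=20
i=9 t=30 v=5: → [30,36); WM=30
i=10 t=18 v=2: DROP (t<30-1); WM=30
i=11 t=30 v=7: → [30,36); WM=30
i=12 t=25 v=4: DROP (t<30-1); WM=30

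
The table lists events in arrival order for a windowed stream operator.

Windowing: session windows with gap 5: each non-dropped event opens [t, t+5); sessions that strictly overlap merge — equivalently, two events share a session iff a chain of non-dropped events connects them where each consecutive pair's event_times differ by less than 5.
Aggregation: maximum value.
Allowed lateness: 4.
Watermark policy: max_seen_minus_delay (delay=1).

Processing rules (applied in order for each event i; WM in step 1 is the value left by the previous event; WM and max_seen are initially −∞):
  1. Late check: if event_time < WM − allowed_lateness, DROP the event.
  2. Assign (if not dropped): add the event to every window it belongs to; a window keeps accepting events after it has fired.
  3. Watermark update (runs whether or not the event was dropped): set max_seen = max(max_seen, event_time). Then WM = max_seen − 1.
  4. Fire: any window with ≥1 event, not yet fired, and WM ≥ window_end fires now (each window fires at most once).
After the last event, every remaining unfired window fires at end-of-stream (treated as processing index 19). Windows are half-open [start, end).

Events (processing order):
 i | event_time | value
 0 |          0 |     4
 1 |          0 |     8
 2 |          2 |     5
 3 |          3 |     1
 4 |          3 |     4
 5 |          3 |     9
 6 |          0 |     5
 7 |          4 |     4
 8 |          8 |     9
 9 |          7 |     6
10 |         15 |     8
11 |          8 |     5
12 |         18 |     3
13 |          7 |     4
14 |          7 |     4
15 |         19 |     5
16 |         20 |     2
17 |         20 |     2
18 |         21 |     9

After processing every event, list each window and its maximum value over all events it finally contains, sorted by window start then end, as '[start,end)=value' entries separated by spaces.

[0,13)=9 [15,26)=9

i=0 t=0 v=4: → [0,5); WM=-1
i=1 t=0 v=8: → [0,5); WM=-1
i=2 t=2 v=5: → [0,7); WM=1
i=3 t=3 v=1: → [0,8); WM=2
i=4 t=3 v=4: → [0,8); WM=2
i=5 t=3 v=9: → [0,8); WM=2
i=6 t=0 v=5: → [0,8); WM=2
i=7 t=4 v=4: → [0,9); WM=3
i=8 t=8 v=9: → [0,13); WM=7
i=9 t=7 v=6: → [0,13); WM=7
i=10 t=15 v=8: → [15,20); WM=14
i=11 t=8 v=5: DROP (t<14-4); WM=14
i=12 t=18 v=3: → [15,23); WM=17
i=13 t=7 v=4: DROP (t<17-4); WM=17
i=14 t=7 v=4: DROP (t<17-4); WM=17
i=15 t=19 v=5: → [15,24); WM=18
i=16 t=20 v=2: → [15,25); WM=19
i=17 t=20 v=2: → [15,25); WM=19
i=18 t=21 v=9: → [15,26); WM=20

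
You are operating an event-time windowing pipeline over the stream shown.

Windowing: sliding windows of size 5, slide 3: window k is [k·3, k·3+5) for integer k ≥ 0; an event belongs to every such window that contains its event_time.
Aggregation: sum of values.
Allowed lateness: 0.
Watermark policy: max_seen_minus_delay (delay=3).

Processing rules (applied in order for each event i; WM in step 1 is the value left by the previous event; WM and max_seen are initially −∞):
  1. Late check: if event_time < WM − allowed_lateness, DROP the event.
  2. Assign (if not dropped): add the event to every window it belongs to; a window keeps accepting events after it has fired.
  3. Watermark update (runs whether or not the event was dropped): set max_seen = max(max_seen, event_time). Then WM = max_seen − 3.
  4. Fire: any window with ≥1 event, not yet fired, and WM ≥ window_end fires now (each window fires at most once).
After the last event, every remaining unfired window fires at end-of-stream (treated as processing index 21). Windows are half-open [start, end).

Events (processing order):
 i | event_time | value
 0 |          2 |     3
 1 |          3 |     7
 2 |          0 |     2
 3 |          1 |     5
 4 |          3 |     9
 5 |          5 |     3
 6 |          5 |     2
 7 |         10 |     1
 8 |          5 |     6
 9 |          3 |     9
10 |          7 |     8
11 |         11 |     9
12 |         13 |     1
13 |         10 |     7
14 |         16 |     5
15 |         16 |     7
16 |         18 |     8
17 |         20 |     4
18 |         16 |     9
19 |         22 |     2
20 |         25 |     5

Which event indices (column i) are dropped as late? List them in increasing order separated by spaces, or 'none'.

8 9 18

i=0 t=2 v=3: → [0,5); WM=-1
i=1 t=3 v=7: → [3,8),[0,5); WM=0
i=2 t=0 v=2: → [0,5); WM=0
i=3 t=1 v=5: → [0,5); WM=0
i=4 t=3 v=9: → [3,8),[0,5); WM=0
i=5 t=5 v=3: → [3,8); WM=2
i=6 t=5 v=2: → [3,8); WM=2
i=7 t=10 v=1: → [9,14),[6,11); WM=7; [0,5) fires=26
i=8 t=5 v=6: DROP (t<7-0); WM=7
i=9 t=3 v=9: DROP (t<7-0); WM=7
i=10 t=7 v=8: → [6,11),[3,8); WM=7
i=11 t=11 v=9: → [9,14); WM=8; [3,8) fires=29
i=12 t=13 v=1: → [12,17),[9,14); WM=10
i=13 t=10 v=7: → [9,14),[6,11); WM=10
i=14 t=16 v=5: → [15,20),[12,17); WM=13; [6,11) fires=16
i=15 t=16 v=7: → [15,20),[12,17); WM=13
i=16 t=18 v=8: → [18,23),[15,20); WM=15; [9,14) fires=18
i=17 t=20 v=4: → [18,23); WM=17; [12,17) fires=13
i=18 t=16 v=9: DROP (t<17-0); WM=17
i=19 t=22 v=2: → [21,26),[18,23); WM=19
i=20 t=25 v=5: → [24,29),[21,26); WM=22; [15,20) fires=20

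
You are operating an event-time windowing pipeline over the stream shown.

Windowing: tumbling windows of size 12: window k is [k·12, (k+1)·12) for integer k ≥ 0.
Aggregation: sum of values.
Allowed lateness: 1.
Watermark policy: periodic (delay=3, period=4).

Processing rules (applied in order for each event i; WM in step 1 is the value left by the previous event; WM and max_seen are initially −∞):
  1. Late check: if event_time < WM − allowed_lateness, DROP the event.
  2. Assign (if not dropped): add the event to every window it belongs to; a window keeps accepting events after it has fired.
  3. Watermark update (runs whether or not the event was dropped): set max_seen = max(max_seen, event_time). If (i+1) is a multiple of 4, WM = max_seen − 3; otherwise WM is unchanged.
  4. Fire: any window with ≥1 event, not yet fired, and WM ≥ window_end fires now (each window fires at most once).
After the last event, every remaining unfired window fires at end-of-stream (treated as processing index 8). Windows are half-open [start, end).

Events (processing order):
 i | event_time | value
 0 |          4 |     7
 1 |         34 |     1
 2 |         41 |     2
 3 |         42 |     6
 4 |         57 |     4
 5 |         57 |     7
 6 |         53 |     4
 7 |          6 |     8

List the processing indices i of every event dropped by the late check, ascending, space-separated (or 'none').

i=0 t=4 v=7: → [0,12); WM=−∞
i=1 t=34 v=1: → [24,36); WM=−∞
i=2 t=41 v=2: → [36,48); WM=−∞
i=3 t=42 v=6: → [36,48); WM=39; [0,12) fires=7 [24,36) fires=1
i=4 t=57 v=4: → [48,60); WM=39
i=5 t=57 v=7: → [48,60); WM=39
i=6 t=53 v=4: → [48,60); WM=39
i=7 t=6 v=8: DROP (t<39-1); WM=54; [36,48) fires=8

7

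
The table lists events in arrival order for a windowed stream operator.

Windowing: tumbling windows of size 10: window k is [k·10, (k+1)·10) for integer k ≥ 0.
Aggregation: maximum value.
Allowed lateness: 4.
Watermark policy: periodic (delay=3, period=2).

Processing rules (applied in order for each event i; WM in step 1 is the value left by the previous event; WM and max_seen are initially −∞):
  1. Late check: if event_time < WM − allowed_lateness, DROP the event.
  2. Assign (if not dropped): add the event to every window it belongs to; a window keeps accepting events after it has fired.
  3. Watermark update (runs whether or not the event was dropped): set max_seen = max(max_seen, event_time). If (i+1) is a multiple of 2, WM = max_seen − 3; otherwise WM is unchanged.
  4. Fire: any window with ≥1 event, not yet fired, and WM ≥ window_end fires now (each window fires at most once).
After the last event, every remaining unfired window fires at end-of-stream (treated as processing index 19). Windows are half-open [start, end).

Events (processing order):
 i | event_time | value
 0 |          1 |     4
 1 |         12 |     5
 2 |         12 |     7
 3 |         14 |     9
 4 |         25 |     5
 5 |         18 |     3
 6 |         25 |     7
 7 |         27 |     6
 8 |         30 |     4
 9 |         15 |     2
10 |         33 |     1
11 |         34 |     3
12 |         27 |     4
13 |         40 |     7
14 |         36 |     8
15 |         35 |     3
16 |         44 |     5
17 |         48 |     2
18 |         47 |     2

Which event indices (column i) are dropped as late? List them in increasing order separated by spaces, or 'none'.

9

i=0 t=1 v=4: → [0,10); WM=−∞
i=1 t=12 v=5: → [10,20); WM=9
i=2 t=12 v=7: → [10,20); WM=9
i=3 t=14 v=9: → [10,20); WM=11; [0,10) fires=4
i=4 t=25 v=5: → [20,30); WM=11
i=5 t=18 v=3: → [10,20); WM=22; [10,20) fires=9
i=6 t=25 v=7: → [20,30); WM=22
i=7 t=27 v=6: → [20,30); WM=24
i=8 t=30 v=4: → [30,40); WM=24
i=9 t=15 v=2: DROP (t<24-4); WM=27
i=10 t=33 v=1: → [30,40); WM=27
i=11 t=34 v=3: → [30,40); WM=31; [20,30) fires=7
i=12 t=27 v=4: → [20,30); WM=31
i=13 t=40 v=7: → [40,50); WM=37
i=14 t=36 v=8: → [30,40); WM=37
i=15 t=35 v=3: → [30,40); WM=37
i=16 t=44 v=5: → [40,50); WM=37
i=17 t=48 v=2: → [40,50); WM=45; [30,40) fires=8
i=18 t=47 v=2: → [40,50); WM=45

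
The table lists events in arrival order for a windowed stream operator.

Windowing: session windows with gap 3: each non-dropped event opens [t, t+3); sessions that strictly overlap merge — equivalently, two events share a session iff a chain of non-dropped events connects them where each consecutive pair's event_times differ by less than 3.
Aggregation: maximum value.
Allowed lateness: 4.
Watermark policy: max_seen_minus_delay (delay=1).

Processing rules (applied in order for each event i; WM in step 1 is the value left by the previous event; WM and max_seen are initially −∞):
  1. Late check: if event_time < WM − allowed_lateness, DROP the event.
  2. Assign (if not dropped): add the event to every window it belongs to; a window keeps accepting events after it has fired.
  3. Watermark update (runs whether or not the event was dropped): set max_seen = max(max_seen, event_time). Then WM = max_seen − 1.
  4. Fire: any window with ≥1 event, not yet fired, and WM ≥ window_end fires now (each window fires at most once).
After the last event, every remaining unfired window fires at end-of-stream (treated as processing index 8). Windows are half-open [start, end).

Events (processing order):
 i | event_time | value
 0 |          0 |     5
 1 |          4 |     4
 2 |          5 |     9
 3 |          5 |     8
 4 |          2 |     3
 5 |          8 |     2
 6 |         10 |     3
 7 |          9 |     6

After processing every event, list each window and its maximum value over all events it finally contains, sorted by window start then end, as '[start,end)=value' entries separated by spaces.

[0,8)=9 [8,13)=6

i=0 t=0 v=5: → [0,3); WM=-1
i=1 t=4 v=4: → [4,7); WM=3
i=2 t=5 v=9: → [4,8); WM=4
i=3 t=5 v=8: → [4,8); WM=4
i=4 t=2 v=3: → [0,8); WM=4
i=5 t=8 v=2: → [8,11); WM=7
i=6 t=10 v=3: → [8,13); WM=9
i=7 t=9 v=6: → [8,13); WM=9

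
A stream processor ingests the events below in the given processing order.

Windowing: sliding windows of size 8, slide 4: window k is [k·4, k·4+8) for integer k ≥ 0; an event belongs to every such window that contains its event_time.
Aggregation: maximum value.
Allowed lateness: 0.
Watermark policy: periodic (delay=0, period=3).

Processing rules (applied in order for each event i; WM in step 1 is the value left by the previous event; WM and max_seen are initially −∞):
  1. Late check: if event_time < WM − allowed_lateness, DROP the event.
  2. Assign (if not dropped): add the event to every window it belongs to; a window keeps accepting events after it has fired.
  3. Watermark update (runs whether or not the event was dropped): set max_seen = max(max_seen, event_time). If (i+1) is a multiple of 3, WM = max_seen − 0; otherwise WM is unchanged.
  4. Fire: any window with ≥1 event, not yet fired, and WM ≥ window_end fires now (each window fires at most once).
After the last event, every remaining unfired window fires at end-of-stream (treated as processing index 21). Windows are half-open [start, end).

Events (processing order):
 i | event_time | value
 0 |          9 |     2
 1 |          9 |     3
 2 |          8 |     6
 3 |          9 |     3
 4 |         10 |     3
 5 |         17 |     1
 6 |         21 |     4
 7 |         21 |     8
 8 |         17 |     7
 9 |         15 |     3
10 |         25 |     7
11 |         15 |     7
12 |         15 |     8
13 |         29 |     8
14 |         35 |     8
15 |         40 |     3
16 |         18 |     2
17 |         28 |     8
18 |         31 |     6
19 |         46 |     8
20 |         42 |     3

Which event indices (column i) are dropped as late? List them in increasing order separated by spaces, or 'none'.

9 11 12 16 17 18

i=0 t=9 v=2: → [8,16),[4,12); WM=−∞
i=1 t=9 v=3: → [8,16),[4,12); WM=−∞
i=2 t=8 v=6: → [8,16),[4,12); WM=9
i=3 t=9 v=3: → [8,16),[4,12); WM=9
i=4 t=10 v=3: → [8,16),[4,12); WM=9
i=5 t=17 v=1: → [16,24),[12,20); WM=17; [4,12) fires=6 [8,16) fires=6
i=6 t=21 v=4: → [20,28),[16,24); WM=17
i=7 t=21 v=8: → [20,28),[16,24); WM=17
i=8 t=17 v=7: → [16,24),[12,20); WM=21; [12,20) fires=7
i=9 t=15 v=3: DROP (t<21-0); WM=21
i=10 t=25 v=7: → [24,32),[20,28); WM=21
i=11 t=15 v=7: DROP (t<21-0); WM=25; [16,24) fires=8
i=12 t=15 v=8: DROP (t<25-0); WM=25
i=13 t=29 v=8: → [28,36),[24,32); WM=25
i=14 t=35 v=8: → [32,40),[28,36); WM=35; [20,28) fires=8 [24,32) fires=8
i=15 t=40 v=3: → [40,48),[36,44); WM=35
i=16 t=18 v=2: DROP (t<35-0); WM=35
i=17 t=28 v=8: DROP (t<35-0); WM=40; [28,36) fires=8 [32,40) fires=8
i=18 t=31 v=6: DROP (t<40-0); WM=40
i=19 t=46 v=8: → [44,52),[40,48); WM=40
i=20 t=42 v=3: → [40,48),[36,44); WM=46; [36,44) fires=3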